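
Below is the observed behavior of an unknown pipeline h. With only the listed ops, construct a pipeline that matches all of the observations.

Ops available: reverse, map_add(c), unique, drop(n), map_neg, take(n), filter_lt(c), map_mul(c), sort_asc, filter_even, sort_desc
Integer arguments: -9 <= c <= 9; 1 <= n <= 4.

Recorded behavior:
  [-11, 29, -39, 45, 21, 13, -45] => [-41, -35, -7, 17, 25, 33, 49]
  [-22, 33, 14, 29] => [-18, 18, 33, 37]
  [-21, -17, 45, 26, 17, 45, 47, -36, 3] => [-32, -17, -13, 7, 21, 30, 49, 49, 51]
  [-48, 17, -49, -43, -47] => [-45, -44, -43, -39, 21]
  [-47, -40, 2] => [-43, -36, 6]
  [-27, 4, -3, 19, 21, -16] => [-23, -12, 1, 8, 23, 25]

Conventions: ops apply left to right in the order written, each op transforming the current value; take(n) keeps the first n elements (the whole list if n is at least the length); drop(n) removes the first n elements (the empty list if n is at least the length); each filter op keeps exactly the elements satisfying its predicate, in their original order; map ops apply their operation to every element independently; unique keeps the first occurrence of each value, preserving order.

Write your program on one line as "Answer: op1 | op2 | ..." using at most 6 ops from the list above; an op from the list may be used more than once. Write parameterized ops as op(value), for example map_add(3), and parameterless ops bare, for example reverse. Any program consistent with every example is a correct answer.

reverse | map_add(4) | map_neg | sort_desc | map_neg

Check, running the answer program on each example:
  [-11, 29, -39, 45, 21, 13, -45] -> [-45, 13, 21, 45, -39, 29, -11] -> [-41, 17, 25, 49, -35, 33, -7] -> [41, -17, -25, -49, 35, -33, 7] -> [41, 35, 7, -17, -25, -33, -49] -> [-41, -35, -7, 17, 25, 33, 49]
  [-22, 33, 14, 29] -> [29, 14, 33, -22] -> [33, 18, 37, -18] -> [-33, -18, -37, 18] -> [18, -18, -33, -37] -> [-18, 18, 33, 37]
  [-21, -17, 45, 26, 17, 45, 47, -36, 3] -> [3, -36, 47, 45, 17, 26, 45, -17, -21] -> [7, -32, 51, 49, 21, 30, 49, -13, -17] -> [-7, 32, -51, -49, -21, -30, -49, 13, 17] -> [32, 17, 13, -7, -21, -30, -49, -49, -51] -> [-32, -17, -13, 7, 21, 30, 49, 49, 51]
  [-48, 17, -49, -43, -47] -> [-47, -43, -49, 17, -48] -> [-43, -39, -45, 21, -44] -> [43, 39, 45, -21, 44] -> [45, 44, 43, 39, -21] -> [-45, -44, -43, -39, 21]
  [-47, -40, 2] -> [2, -40, -47] -> [6, -36, -43] -> [-6, 36, 43] -> [43, 36, -6] -> [-43, -36, 6]
  [-27, 4, -3, 19, 21, -16] -> [-16, 21, 19, -3, 4, -27] -> [-12, 25, 23, 1, 8, -23] -> [12, -25, -23, -1, -8, 23] -> [23, 12, -1, -8, -23, -25] -> [-23, -12, 1, 8, 23, 25]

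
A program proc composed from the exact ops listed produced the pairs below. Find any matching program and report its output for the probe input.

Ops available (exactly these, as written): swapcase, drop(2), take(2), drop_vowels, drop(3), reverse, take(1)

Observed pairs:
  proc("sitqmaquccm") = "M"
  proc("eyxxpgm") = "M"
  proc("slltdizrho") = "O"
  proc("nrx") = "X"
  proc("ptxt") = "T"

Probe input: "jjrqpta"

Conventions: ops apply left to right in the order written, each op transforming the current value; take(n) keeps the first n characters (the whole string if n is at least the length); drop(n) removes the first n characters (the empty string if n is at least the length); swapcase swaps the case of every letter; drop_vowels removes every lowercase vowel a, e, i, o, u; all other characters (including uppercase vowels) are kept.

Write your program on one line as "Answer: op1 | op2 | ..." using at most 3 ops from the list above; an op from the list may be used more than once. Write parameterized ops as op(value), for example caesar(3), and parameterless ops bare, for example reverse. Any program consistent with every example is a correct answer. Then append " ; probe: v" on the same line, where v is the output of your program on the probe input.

reverse | swapcase | take(1) ; probe: "A"

Check, running the answer program on each example:
  "sitqmaquccm" -> "mccuqamqtis" -> "MCCUQAMQTIS" -> "M"
  "eyxxpgm" -> "mgpxxye" -> "MGPXXYE" -> "M"
  "slltdizrho" -> "ohrzidtlls" -> "OHRZIDTLLS" -> "O"
  "nrx" -> "xrn" -> "XRN" -> "X"
  "ptxt" -> "txtp" -> "TXTP" -> "T"
  probe: "jjrqpta" -> "atpqrjj" -> "ATPQRJJ" -> "A"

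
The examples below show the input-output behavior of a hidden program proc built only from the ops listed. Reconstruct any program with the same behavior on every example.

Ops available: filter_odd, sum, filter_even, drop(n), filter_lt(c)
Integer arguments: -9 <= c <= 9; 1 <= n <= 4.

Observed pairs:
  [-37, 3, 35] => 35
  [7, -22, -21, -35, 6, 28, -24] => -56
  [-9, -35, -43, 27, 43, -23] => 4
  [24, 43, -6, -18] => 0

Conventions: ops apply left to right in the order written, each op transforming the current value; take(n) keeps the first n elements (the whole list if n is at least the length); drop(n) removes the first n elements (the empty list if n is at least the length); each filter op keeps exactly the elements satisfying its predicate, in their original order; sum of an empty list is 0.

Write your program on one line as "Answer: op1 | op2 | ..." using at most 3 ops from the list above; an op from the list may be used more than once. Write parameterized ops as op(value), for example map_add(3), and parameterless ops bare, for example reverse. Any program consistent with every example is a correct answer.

drop(2) | filter_odd | sum

Check, running the answer program on each example:
  [-37, 3, 35] -> [35] -> [35] -> 35
  [7, -22, -21, -35, 6, 28, -24] -> [-21, -35, 6, 28, -24] -> [-21, -35] -> -56
  [-9, -35, -43, 27, 43, -23] -> [-43, 27, 43, -23] -> [-43, 27, 43, -23] -> 4
  [24, 43, -6, -18] -> [-6, -18] -> [] -> 0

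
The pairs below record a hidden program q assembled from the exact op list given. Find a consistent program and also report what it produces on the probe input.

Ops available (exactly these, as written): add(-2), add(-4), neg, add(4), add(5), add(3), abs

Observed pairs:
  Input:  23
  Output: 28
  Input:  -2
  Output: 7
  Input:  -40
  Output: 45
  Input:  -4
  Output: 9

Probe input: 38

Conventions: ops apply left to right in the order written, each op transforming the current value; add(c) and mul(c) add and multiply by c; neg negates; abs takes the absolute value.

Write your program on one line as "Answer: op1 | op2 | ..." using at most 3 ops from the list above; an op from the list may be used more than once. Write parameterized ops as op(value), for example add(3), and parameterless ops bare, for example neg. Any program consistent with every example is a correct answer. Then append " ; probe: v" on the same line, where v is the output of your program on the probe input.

neg | abs | add(5) ; probe: 43

Check, running the answer program on each example:
  23 -> -23 -> 23 -> 28
  -2 -> 2 -> 2 -> 7
  -40 -> 40 -> 40 -> 45
  -4 -> 4 -> 4 -> 9
  probe: 38 -> -38 -> 38 -> 43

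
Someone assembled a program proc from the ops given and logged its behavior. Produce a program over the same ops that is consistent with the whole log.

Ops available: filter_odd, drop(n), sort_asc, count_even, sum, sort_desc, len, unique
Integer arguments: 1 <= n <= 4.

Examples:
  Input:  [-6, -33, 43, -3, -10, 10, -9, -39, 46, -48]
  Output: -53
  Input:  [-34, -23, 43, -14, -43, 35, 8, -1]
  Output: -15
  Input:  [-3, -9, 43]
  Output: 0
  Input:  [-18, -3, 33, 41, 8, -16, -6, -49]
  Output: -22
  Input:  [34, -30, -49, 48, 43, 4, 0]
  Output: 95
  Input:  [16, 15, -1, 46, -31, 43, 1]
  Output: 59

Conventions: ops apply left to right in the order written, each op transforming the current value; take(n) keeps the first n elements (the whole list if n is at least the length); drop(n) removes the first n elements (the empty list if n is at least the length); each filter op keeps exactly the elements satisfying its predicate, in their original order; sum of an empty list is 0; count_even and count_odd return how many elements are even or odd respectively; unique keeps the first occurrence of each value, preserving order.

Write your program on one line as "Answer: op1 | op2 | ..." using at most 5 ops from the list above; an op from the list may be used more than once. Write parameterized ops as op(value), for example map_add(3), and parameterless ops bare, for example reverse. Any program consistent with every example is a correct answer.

drop(3) | sort_desc | sort_asc | sum

Check, running the answer program on each example:
  [-6, -33, 43, -3, -10, 10, -9, -39, 46, -48] -> [-3, -10, 10, -9, -39, 46, -48] -> [46, 10, -3, -9, -10, -39, -48] -> [-48, -39, -10, -9, -3, 10, 46] -> -53
  [-34, -23, 43, -14, -43, 35, 8, -1] -> [-14, -43, 35, 8, -1] -> [35, 8, -1, -14, -43] -> [-43, -14, -1, 8, 35] -> -15
  [-3, -9, 43] -> [] -> [] -> [] -> 0
  [-18, -3, 33, 41, 8, -16, -6, -49] -> [41, 8, -16, -6, -49] -> [41, 8, -6, -16, -49] -> [-49, -16, -6, 8, 41] -> -22
  [34, -30, -49, 48, 43, 4, 0] -> [48, 43, 4, 0] -> [48, 43, 4, 0] -> [0, 4, 43, 48] -> 95
  [16, 15, -1, 46, -31, 43, 1] -> [46, -31, 43, 1] -> [46, 43, 1, -31] -> [-31, 1, 43, 46] -> 59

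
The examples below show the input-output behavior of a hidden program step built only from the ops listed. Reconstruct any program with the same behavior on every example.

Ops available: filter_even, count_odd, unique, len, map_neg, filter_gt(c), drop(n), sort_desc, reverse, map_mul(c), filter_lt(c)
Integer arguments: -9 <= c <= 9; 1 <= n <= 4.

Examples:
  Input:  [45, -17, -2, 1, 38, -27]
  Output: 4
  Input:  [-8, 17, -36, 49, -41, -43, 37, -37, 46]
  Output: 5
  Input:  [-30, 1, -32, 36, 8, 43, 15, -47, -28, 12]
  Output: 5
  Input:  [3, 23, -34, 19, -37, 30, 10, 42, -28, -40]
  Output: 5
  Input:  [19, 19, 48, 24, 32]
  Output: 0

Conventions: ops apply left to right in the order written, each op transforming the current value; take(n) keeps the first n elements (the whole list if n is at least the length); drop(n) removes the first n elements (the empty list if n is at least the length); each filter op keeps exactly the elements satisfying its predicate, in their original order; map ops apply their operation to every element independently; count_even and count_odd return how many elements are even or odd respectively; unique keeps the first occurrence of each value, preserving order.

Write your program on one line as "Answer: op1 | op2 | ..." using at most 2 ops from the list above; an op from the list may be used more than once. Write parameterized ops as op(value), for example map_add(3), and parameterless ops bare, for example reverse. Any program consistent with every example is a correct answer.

filter_lt(4) | len

Check, running the answer program on each example:
  [45, -17, -2, 1, 38, -27] -> [-17, -2, 1, -27] -> 4
  [-8, 17, -36, 49, -41, -43, 37, -37, 46] -> [-8, -36, -41, -43, -37] -> 5
  [-30, 1, -32, 36, 8, 43, 15, -47, -28, 12] -> [-30, 1, -32, -47, -28] -> 5
  [3, 23, -34, 19, -37, 30, 10, 42, -28, -40] -> [3, -34, -37, -28, -40] -> 5
  [19, 19, 48, 24, 32] -> [] -> 0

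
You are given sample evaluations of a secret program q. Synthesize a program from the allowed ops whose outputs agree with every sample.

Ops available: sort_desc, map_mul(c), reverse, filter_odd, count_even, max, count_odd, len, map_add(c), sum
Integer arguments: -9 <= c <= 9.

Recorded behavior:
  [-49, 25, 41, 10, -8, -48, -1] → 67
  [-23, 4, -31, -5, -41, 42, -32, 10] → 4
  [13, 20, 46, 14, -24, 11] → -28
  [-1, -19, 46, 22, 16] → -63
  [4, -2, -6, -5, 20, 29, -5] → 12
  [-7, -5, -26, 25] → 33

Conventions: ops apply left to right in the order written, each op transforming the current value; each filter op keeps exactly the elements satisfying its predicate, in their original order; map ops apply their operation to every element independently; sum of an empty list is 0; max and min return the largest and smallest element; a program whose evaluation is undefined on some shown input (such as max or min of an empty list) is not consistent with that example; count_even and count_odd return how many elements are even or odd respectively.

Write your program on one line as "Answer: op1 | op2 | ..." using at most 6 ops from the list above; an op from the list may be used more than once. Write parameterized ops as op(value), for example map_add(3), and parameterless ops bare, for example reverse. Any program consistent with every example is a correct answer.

map_add(1) | map_mul(-1) | map_add(8) | filter_odd | sum

Check, running the answer program on each example:
  [-49, 25, 41, 10, -8, -48, -1] -> [-48, 26, 42, 11, -7, -47, 0] -> [48, -26, -42, -11, 7, 47, 0] -> [56, -18, -34, -3, 15, 55, 8] -> [-3, 15, 55] -> 67
  [-23, 4, -31, -5, -41, 42, -32, 10] -> [-22, 5, -30, -4, -40, 43, -31, 11] -> [22, -5, 30, 4, 40, -43, 31, -11] -> [30, 3, 38, 12, 48, -35, 39, -3] -> [3, -35, 39, -3] -> 4
  [13, 20, 46, 14, -24, 11] -> [14, 21, 47, 15, -23, 12] -> [-14, -21, -47, -15, 23, -12] -> [-6, -13, -39, -7, 31, -4] -> [-13, -39, -7, 31] -> -28
  [-1, -19, 46, 22, 16] -> [0, -18, 47, 23, 17] -> [0, 18, -47, -23, -17] -> [8, 26, -39, -15, -9] -> [-39, -15, -9] -> -63
  [4, -2, -6, -5, 20, 29, -5] -> [5, -1, -5, -4, 21, 30, -4] -> [-5, 1, 5, 4, -21, -30, 4] -> [3, 9, 13, 12, -13, -22, 12] -> [3, 9, 13, -13] -> 12
  [-7, -5, -26, 25] -> [-6, -4, -25, 26] -> [6, 4, 25, -26] -> [14, 12, 33, -18] -> [33] -> 33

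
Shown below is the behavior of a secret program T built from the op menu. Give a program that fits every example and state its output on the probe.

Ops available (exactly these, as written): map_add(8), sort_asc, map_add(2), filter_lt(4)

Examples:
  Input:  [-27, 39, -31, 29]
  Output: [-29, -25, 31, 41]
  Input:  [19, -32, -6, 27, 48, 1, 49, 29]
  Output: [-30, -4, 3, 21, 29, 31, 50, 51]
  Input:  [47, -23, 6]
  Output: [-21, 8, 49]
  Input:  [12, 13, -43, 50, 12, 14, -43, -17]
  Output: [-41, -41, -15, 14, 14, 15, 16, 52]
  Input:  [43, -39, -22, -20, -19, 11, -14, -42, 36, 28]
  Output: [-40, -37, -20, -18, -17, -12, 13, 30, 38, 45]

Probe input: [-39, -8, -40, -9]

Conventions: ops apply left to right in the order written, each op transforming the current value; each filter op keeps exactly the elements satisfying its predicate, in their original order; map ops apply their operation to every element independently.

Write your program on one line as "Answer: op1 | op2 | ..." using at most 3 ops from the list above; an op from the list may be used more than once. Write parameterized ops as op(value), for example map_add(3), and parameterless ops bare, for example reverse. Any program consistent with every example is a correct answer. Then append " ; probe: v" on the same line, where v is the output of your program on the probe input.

sort_asc | map_add(2) ; probe: [-38, -37, -7, -6]

Check, running the answer program on each example:
  [-27, 39, -31, 29] -> [-31, -27, 29, 39] -> [-29, -25, 31, 41]
  [19, -32, -6, 27, 48, 1, 49, 29] -> [-32, -6, 1, 19, 27, 29, 48, 49] -> [-30, -4, 3, 21, 29, 31, 50, 51]
  [47, -23, 6] -> [-23, 6, 47] -> [-21, 8, 49]
  [12, 13, -43, 50, 12, 14, -43, -17] -> [-43, -43, -17, 12, 12, 13, 14, 50] -> [-41, -41, -15, 14, 14, 15, 16, 52]
  [43, -39, -22, -20, -19, 11, -14, -42, 36, 28] -> [-42, -39, -22, -20, -19, -14, 11, 28, 36, 43] -> [-40, -37, -20, -18, -17, -12, 13, 30, 38, 45]
  probe: [-39, -8, -40, -9] -> [-40, -39, -9, -8] -> [-38, -37, -7, -6]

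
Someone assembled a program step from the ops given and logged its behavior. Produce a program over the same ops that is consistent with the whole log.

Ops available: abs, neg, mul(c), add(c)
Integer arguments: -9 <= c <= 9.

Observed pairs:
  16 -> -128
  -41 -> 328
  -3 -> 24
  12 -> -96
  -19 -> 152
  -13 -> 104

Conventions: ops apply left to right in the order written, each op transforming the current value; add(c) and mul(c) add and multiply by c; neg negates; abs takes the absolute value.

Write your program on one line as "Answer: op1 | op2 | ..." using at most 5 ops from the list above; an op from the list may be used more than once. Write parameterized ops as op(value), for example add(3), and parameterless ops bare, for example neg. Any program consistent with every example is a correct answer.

add(-6) | mul(-1) | add(1) | add(-7) | mul(8)

Check, running the answer program on each example:
  16 -> 10 -> -10 -> -9 -> -16 -> -128
  -41 -> -47 -> 47 -> 48 -> 41 -> 328
  -3 -> -9 -> 9 -> 10 -> 3 -> 24
  12 -> 6 -> -6 -> -5 -> -12 -> -96
  -19 -> -25 -> 25 -> 26 -> 19 -> 152
  -13 -> -19 -> 19 -> 20 -> 13 -> 104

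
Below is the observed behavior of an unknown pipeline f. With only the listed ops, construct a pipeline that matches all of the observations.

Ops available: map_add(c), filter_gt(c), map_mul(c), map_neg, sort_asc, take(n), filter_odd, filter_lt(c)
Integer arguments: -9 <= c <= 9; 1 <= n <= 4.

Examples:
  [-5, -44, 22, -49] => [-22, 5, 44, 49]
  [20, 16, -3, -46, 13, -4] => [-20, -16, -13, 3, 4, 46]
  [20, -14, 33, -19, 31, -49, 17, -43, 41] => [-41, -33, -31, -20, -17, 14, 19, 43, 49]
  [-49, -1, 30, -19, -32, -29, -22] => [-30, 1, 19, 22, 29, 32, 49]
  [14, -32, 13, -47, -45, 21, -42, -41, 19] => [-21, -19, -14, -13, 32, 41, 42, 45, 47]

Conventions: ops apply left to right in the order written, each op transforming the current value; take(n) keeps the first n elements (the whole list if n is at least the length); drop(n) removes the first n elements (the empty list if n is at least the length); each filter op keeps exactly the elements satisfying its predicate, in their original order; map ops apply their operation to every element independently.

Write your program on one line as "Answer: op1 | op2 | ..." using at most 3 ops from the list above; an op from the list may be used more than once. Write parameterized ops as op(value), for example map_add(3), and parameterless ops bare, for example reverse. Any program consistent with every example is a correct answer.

map_neg | sort_asc

Check, running the answer program on each example:
  [-5, -44, 22, -49] -> [5, 44, -22, 49] -> [-22, 5, 44, 49]
  [20, 16, -3, -46, 13, -4] -> [-20, -16, 3, 46, -13, 4] -> [-20, -16, -13, 3, 4, 46]
  [20, -14, 33, -19, 31, -49, 17, -43, 41] -> [-20, 14, -33, 19, -31, 49, -17, 43, -41] -> [-41, -33, -31, -20, -17, 14, 19, 43, 49]
  [-49, -1, 30, -19, -32, -29, -22] -> [49, 1, -30, 19, 32, 29, 22] -> [-30, 1, 19, 22, 29, 32, 49]
  [14, -32, 13, -47, -45, 21, -42, -41, 19] -> [-14, 32, -13, 47, 45, -21, 42, 41, -19] -> [-21, -19, -14, -13, 32, 41, 42, 45, 47]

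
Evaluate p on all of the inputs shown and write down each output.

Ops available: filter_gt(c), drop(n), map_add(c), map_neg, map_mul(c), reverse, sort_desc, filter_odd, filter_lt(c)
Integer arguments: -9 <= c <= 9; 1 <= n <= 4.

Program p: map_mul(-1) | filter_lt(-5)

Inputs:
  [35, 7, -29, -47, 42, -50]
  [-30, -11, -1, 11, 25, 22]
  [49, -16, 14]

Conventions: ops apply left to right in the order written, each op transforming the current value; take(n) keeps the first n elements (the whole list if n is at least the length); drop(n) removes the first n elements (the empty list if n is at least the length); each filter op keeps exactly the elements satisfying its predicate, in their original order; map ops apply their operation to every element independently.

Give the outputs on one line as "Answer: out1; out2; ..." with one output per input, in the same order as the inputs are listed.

[-35, -7, -42]; [-11, -25, -22]; [-49, -14]

Execution, op by op:
  [35, 7, -29, -47, 42, -50] -> [-35, -7, 29, 47, -42, 50] -> [-35, -7, -42]
  [-30, -11, -1, 11, 25, 22] -> [30, 11, 1, -11, -25, -22] -> [-11, -25, -22]
  [49, -16, 14] -> [-49, 16, -14] -> [-49, -14]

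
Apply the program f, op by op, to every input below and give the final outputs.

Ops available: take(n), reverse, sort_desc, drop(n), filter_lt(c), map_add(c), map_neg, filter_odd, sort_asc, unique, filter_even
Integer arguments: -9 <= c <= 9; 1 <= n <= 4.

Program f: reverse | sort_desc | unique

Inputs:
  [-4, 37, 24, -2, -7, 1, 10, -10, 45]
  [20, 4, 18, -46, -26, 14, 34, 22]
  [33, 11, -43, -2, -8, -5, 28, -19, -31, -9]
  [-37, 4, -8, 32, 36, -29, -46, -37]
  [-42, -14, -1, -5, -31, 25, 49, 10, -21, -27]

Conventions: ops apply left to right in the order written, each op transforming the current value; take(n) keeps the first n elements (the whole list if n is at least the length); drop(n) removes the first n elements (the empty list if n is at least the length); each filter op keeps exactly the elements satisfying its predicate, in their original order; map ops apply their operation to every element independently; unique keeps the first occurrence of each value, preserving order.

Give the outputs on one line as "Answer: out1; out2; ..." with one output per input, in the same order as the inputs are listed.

[45, 37, 24, 10, 1, -2, -4, -7, -10]; [34, 22, 20, 18, 14, 4, -26, -46]; [33, 28, 11, -2, -5, -8, -9, -19, -31, -43]; [36, 32, 4, -8, -29, -37, -46]; [49, 25, 10, -1, -5, -14, -21, -27, -31, -42]

Execution, op by op:
  [-4, 37, 24, -2, -7, 1, 10, -10, 45] -> [45, -10, 10, 1, -7, -2, 24, 37, -4] -> [45, 37, 24, 10, 1, -2, -4, -7, -10] -> [45, 37, 24, 10, 1, -2, -4, -7, -10]
  [20, 4, 18, -46, -26, 14, 34, 22] -> [22, 34, 14, -26, -46, 18, 4, 20] -> [34, 22, 20, 18, 14, 4, -26, -46] -> [34, 22, 20, 18, 14, 4, -26, -46]
  [33, 11, -43, -2, -8, -5, 28, -19, -31, -9] -> [-9, -31, -19, 28, -5, -8, -2, -43, 11, 33] -> [33, 28, 11, -2, -5, -8, -9, -19, -31, -43] -> [33, 28, 11, -2, -5, -8, -9, -19, -31, -43]
  [-37, 4, -8, 32, 36, -29, -46, -37] -> [-37, -46, -29, 36, 32, -8, 4, -37] -> [36, 32, 4, -8, -29, -37, -37, -46] -> [36, 32, 4, -8, -29, -37, -46]
  [-42, -14, -1, -5, -31, 25, 49, 10, -21, -27] -> [-27, -21, 10, 49, 25, -31, -5, -1, -14, -42] -> [49, 25, 10, -1, -5, -14, -21, -27, -31, -42] -> [49, 25, 10, -1, -5, -14, -21, -27, -31, -42]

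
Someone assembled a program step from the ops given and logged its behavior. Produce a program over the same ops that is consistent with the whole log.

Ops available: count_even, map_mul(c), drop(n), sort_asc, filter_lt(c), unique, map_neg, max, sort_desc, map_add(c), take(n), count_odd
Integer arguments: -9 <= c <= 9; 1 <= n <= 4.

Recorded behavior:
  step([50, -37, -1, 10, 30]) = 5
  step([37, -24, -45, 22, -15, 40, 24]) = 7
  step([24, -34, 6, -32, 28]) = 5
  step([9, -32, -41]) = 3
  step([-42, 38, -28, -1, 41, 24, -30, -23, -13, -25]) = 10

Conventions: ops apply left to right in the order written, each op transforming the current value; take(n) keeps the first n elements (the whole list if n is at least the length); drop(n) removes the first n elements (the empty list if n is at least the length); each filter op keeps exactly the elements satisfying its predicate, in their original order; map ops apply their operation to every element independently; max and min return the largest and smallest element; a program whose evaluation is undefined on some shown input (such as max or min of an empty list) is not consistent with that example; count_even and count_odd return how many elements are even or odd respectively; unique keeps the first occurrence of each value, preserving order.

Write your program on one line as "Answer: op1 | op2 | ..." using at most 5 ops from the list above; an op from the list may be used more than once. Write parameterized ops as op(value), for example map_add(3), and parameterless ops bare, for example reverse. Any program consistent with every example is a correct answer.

map_mul(-1) | map_mul(2) | sort_asc | count_even

Check, running the answer program on each example:
  [50, -37, -1, 10, 30] -> [-50, 37, 1, -10, -30] -> [-100, 74, 2, -20, -60] -> [-100, -60, -20, 2, 74] -> 5
  [37, -24, -45, 22, -15, 40, 24] -> [-37, 24, 45, -22, 15, -40, -24] -> [-74, 48, 90, -44, 30, -80, -48] -> [-80, -74, -48, -44, 30, 48, 90] -> 7
  [24, -34, 6, -32, 28] -> [-24, 34, -6, 32, -28] -> [-48, 68, -12, 64, -56] -> [-56, -48, -12, 64, 68] -> 5
  [9, -32, -41] -> [-9, 32, 41] -> [-18, 64, 82] -> [-18, 64, 82] -> 3
  [-42, 38, -28, -1, 41, 24, -30, -23, -13, -25] -> [42, -38, 28, 1, -41, -24, 30, 23, 13, 25] -> [84, -76, 56, 2, -82, -48, 60, 46, 26, 50] -> [-82, -76, -48, 2, 26, 46, 50, 56, 60, 84] -> 10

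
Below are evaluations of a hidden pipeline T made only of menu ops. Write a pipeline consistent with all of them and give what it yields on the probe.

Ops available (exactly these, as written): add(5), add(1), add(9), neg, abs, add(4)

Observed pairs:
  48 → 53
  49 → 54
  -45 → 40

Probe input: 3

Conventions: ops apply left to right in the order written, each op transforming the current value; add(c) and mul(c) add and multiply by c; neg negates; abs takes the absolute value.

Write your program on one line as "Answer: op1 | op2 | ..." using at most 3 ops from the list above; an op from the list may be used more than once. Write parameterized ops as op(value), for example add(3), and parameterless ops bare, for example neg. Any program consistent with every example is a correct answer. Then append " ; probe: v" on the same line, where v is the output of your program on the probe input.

add(5) | abs ; probe: 8

Check, running the answer program on each example:
  48 -> 53 -> 53
  49 -> 54 -> 54
  -45 -> -40 -> 40
  probe: 3 -> 8 -> 8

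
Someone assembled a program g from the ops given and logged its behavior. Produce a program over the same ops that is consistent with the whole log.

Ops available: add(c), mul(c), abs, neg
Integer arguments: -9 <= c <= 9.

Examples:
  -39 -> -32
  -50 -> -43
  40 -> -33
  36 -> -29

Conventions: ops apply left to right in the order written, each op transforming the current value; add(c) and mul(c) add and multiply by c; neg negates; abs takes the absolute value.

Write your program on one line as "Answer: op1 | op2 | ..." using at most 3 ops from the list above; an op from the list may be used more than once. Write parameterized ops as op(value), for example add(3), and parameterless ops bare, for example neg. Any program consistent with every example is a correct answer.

abs | neg | add(7)

Check, running the answer program on each example:
  -39 -> 39 -> -39 -> -32
  -50 -> 50 -> -50 -> -43
  40 -> 40 -> -40 -> -33
  36 -> 36 -> -36 -> -29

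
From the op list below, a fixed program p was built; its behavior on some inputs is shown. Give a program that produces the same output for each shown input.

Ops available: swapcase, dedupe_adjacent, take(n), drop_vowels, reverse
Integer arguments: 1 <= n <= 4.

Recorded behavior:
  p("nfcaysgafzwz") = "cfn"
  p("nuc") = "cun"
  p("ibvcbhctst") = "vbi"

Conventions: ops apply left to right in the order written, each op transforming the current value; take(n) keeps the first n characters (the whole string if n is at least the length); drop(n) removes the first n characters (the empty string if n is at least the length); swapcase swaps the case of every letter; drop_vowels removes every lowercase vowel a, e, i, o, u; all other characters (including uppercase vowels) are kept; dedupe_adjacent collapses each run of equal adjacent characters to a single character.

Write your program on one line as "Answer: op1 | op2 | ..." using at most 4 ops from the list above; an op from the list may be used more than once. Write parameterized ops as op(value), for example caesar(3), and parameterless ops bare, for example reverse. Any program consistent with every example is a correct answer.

take(4) | take(3) | reverse

Check, running the answer program on each example:
  "nfcaysgafzwz" -> "nfca" -> "nfc" -> "cfn"
  "nuc" -> "nuc" -> "nuc" -> "cun"
  "ibvcbhctst" -> "ibvc" -> "ibv" -> "vbi"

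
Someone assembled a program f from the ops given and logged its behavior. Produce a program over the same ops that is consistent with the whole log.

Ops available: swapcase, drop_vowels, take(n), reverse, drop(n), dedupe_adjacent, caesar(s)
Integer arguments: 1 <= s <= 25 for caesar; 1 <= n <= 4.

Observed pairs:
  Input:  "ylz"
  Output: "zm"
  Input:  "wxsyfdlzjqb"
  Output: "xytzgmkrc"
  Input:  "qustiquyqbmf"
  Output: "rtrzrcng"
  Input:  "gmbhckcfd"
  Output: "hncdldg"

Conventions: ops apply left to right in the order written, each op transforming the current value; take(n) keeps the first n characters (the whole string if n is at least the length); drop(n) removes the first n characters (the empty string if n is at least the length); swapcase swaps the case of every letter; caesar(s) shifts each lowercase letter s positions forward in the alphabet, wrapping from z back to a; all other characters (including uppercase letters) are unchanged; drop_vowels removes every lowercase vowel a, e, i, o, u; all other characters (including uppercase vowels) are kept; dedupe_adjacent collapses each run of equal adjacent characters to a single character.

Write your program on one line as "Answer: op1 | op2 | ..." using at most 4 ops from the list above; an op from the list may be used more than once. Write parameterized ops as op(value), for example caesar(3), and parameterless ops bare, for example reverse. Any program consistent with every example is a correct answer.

drop_vowels | caesar(1) | drop_vowels

Check, running the answer program on each example:
  "ylz" -> "ylz" -> "zma" -> "zm"
  "wxsyfdlzjqb" -> "wxsyfdlzjqb" -> "xytzgemakrc" -> "xytzgmkrc"
  "qustiquyqbmf" -> "qstqyqbmf" -> "rturzrcng" -> "rtrzrcng"
  "gmbhckcfd" -> "gmbhckcfd" -> "hncidldge" -> "hncdldg"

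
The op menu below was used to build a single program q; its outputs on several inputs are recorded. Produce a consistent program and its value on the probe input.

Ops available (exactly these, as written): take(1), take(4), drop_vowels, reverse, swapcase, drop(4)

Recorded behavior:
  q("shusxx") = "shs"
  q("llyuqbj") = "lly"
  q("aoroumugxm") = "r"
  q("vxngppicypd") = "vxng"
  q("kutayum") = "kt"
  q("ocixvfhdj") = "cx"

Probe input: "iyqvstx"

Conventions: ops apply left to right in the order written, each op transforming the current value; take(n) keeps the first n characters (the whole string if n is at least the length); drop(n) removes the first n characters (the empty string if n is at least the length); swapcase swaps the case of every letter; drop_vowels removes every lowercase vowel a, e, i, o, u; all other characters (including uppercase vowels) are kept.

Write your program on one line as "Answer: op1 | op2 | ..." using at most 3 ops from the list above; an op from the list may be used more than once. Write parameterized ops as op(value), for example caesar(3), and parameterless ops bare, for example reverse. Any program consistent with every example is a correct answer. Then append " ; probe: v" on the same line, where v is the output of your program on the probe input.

take(4) | drop_vowels ; probe: "yqv"

Check, running the answer program on each example:
  "shusxx" -> "shus" -> "shs"
  "llyuqbj" -> "llyu" -> "lly"
  "aoroumugxm" -> "aoro" -> "r"
  "vxngppicypd" -> "vxng" -> "vxng"
  "kutayum" -> "kuta" -> "kt"
  "ocixvfhdj" -> "ocix" -> "cx"
  probe: "iyqvstx" -> "iyqv" -> "yqv"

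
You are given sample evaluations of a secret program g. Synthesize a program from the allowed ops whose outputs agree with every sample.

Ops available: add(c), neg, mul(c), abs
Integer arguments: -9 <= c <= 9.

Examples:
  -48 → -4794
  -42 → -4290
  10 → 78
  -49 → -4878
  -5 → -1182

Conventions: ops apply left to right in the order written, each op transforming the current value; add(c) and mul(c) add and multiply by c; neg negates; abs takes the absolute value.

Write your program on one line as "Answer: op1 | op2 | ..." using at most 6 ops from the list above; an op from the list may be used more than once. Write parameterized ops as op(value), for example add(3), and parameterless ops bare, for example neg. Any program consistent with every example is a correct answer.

add(-9) | mul(-4) | mul(3) | mul(-7) | add(-6)

Check, running the answer program on each example:
  -48 -> -57 -> 228 -> 684 -> -4788 -> -4794
  -42 -> -51 -> 204 -> 612 -> -4284 -> -4290
  10 -> 1 -> -4 -> -12 -> 84 -> 78
  -49 -> -58 -> 232 -> 696 -> -4872 -> -4878
  -5 -> -14 -> 56 -> 168 -> -1176 -> -1182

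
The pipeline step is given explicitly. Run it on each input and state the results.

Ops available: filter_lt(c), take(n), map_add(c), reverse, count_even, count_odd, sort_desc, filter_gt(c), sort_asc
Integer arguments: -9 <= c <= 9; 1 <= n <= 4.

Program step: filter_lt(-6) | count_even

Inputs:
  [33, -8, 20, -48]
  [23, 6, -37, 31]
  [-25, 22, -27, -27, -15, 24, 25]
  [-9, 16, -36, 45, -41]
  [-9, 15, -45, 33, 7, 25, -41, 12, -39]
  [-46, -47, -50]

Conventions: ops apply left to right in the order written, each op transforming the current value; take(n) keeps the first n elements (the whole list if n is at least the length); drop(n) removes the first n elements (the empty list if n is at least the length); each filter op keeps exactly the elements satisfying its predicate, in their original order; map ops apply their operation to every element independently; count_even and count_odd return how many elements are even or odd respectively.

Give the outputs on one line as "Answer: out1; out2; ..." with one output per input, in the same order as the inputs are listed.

2; 0; 0; 1; 0; 2

Execution, op by op:
  [33, -8, 20, -48] -> [-8, -48] -> 2
  [23, 6, -37, 31] -> [-37] -> 0
  [-25, 22, -27, -27, -15, 24, 25] -> [-25, -27, -27, -15] -> 0
  [-9, 16, -36, 45, -41] -> [-9, -36, -41] -> 1
  [-9, 15, -45, 33, 7, 25, -41, 12, -39] -> [-9, -45, -41, -39] -> 0
  [-46, -47, -50] -> [-46, -47, -50] -> 2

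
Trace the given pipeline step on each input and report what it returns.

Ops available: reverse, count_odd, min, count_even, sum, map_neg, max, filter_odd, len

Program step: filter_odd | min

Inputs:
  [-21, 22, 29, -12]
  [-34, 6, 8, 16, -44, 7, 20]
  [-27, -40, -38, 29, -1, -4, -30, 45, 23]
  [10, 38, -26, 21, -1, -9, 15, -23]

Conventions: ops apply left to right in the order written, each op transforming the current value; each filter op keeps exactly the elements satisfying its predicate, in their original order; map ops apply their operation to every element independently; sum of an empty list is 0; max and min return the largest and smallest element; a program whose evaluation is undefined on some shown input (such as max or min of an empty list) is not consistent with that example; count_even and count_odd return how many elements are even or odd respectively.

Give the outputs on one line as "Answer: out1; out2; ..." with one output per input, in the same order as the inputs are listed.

-21; 7; -27; -23

Execution, op by op:
  [-21, 22, 29, -12] -> [-21, 29] -> -21
  [-34, 6, 8, 16, -44, 7, 20] -> [7] -> 7
  [-27, -40, -38, 29, -1, -4, -30, 45, 23] -> [-27, 29, -1, 45, 23] -> -27
  [10, 38, -26, 21, -1, -9, 15, -23] -> [21, -1, -9, 15, -23] -> -23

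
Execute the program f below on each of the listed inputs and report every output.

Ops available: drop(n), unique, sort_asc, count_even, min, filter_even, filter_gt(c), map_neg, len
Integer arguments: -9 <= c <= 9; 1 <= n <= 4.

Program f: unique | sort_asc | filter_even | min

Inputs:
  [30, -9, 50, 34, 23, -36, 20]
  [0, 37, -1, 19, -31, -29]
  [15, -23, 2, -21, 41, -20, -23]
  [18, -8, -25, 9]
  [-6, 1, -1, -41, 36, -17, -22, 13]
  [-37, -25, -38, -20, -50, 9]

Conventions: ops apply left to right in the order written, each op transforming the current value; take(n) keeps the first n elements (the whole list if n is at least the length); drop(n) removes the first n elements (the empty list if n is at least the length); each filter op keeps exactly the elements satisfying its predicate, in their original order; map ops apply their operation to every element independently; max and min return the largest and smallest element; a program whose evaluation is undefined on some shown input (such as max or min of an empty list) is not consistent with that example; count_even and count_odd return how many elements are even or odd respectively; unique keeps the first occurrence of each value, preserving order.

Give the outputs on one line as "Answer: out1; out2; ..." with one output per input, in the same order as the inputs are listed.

Execution, op by op:
  [30, -9, 50, 34, 23, -36, 20] -> [30, -9, 50, 34, 23, -36, 20] -> [-36, -9, 20, 23, 30, 34, 50] -> [-36, 20, 30, 34, 50] -> -36
  [0, 37, -1, 19, -31, -29] -> [0, 37, -1, 19, -31, -29] -> [-31, -29, -1, 0, 19, 37] -> [0] -> 0
  [15, -23, 2, -21, 41, -20, -23] -> [15, -23, 2, -21, 41, -20] -> [-23, -21, -20, 2, 15, 41] -> [-20, 2] -> -20
  [18, -8, -25, 9] -> [18, -8, -25, 9] -> [-25, -8, 9, 18] -> [-8, 18] -> -8
  [-6, 1, -1, -41, 36, -17, -22, 13] -> [-6, 1, -1, -41, 36, -17, -22, 13] -> [-41, -22, -17, -6, -1, 1, 13, 36] -> [-22, -6, 36] -> -22
  [-37, -25, -38, -20, -50, 9] -> [-37, -25, -38, -20, -50, 9] -> [-50, -38, -37, -25, -20, 9] -> [-50, -38, -20] -> -50

-36; 0; -20; -8; -22; -50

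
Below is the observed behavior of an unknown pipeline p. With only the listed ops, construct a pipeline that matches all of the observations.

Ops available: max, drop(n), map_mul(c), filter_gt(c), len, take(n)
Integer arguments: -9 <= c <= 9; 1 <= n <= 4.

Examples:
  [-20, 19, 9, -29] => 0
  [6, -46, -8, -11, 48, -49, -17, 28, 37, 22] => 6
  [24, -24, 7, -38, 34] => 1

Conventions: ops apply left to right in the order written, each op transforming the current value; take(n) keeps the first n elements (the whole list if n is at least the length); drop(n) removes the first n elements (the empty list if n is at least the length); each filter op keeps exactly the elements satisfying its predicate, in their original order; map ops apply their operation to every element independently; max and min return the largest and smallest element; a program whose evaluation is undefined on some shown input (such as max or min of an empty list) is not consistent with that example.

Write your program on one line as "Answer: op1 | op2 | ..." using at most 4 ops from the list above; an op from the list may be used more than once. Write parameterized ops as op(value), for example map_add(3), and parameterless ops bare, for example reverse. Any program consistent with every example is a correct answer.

drop(4) | map_mul(6) | len

Check, running the answer program on each example:
  [-20, 19, 9, -29] -> [] -> [] -> 0
  [6, -46, -8, -11, 48, -49, -17, 28, 37, 22] -> [48, -49, -17, 28, 37, 22] -> [288, -294, -102, 168, 222, 132] -> 6
  [24, -24, 7, -38, 34] -> [34] -> [204] -> 1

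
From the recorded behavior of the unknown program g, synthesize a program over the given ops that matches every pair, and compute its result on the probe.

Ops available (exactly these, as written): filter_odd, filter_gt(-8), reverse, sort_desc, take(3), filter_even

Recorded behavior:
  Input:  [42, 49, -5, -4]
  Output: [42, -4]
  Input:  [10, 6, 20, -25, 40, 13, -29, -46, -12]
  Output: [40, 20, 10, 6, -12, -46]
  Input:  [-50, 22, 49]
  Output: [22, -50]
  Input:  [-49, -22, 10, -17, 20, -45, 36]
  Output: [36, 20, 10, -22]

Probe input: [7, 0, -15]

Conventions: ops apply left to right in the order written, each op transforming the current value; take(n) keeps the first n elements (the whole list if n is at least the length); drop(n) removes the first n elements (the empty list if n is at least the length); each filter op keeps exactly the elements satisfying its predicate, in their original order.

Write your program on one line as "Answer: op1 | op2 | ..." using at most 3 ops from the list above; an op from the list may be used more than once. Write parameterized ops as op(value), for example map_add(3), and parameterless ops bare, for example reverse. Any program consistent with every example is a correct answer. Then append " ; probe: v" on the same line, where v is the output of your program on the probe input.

filter_even | sort_desc ; probe: [0]

Check, running the answer program on each example:
  [42, 49, -5, -4] -> [42, -4] -> [42, -4]
  [10, 6, 20, -25, 40, 13, -29, -46, -12] -> [10, 6, 20, 40, -46, -12] -> [40, 20, 10, 6, -12, -46]
  [-50, 22, 49] -> [-50, 22] -> [22, -50]
  [-49, -22, 10, -17, 20, -45, 36] -> [-22, 10, 20, 36] -> [36, 20, 10, -22]
  probe: [7, 0, -15] -> [0] -> [0]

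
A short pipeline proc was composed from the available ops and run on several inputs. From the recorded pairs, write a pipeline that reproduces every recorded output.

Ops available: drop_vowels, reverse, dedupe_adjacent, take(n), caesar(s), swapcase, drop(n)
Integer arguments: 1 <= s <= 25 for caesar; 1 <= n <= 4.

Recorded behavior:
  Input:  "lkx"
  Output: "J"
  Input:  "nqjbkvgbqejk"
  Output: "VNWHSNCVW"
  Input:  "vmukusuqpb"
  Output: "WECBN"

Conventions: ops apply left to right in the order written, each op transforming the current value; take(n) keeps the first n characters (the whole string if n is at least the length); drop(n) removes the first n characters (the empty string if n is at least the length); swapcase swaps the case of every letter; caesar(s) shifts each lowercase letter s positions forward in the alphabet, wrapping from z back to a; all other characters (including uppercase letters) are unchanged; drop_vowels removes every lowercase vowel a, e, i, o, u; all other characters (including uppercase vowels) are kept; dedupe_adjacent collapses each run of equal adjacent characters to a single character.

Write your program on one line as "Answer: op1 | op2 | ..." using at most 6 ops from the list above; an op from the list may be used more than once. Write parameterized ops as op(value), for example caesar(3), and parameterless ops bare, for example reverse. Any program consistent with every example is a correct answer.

drop_vowels | caesar(12) | swapcase | drop(1) | drop(1)

Check, running the answer program on each example:
  "lkx" -> "lkx" -> "xwj" -> "XWJ" -> "WJ" -> "J"
  "nqjbkvgbqejk" -> "nqjbkvgbqjk" -> "zcvnwhsncvw" -> "ZCVNWHSNCVW" -> "CVNWHSNCVW" -> "VNWHSNCVW"
  "vmukusuqpb" -> "vmksqpb" -> "hywecbn" -> "HYWECBN" -> "YWECBN" -> "WECBN"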